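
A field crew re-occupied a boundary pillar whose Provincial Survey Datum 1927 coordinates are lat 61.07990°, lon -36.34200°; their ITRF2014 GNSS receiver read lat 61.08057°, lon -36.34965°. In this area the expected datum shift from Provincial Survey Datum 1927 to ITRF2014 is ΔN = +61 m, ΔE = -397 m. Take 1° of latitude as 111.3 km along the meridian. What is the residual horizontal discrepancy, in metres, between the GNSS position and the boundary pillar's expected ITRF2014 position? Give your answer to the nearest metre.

Observed coordinate differences: Δφ = +0.00067°, Δλ = -0.00765°.
Converting to metres (1° lat = 111300 m, cos φ = 0.483589): observed ΔN = 74.6 m, observed ΔE = -411.7 m.
Subtracting the expected shift leaves a residual of 74.6 − (61) = 13.6 m north and -411.7 − (-397) = -14.7 m east.
Residual distance = √(13.6² + (-14.7)²) = 20.0 m.

20 m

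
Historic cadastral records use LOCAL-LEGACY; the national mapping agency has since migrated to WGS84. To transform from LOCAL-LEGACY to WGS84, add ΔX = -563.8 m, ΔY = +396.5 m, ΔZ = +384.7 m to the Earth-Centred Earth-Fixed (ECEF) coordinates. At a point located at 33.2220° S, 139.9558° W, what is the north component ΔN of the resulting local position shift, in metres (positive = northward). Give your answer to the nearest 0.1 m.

The local north axis is (−sin φ cos λ, −sin φ sin λ, cos φ), giving ΔN = 236.476 − 139.765 + 321.822 = 418.53 m.

ΔN = 418.5 m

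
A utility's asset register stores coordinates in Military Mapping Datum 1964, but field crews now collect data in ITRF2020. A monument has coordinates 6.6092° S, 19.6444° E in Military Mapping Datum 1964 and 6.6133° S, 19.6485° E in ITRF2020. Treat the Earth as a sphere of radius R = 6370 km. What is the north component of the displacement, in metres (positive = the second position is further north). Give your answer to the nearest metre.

Δφ = -6.6133° − -6.6092° = -0.0041°; Δλ = 19.6485° − 19.6444° = +0.0041°.
1° along a meridian = πR/180 = 111177 m.
ΔN = Δφ × 111177 = -455.8 m; ΔE = Δλ × 111177 × cos(-6.6092°) = +0.0041 × 111177 × 0.993354 = 452.8 m.

ΔN = -456 m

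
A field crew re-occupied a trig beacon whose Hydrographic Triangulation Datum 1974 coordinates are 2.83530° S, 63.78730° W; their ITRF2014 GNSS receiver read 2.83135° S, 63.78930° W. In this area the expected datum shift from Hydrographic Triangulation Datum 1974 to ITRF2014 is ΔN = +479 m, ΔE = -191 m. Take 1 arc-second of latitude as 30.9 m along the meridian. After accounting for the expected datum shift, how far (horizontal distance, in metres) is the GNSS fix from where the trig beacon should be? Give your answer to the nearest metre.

Observed coordinate differences: Δφ = +0.00395°, Δλ = -0.00200°.
Converting to metres (1° lat = 111240 m, cos φ = 0.998776): observed ΔN = 439.4 m, observed ΔE = -222.2 m.
Subtracting the expected shift leaves a residual of 439.4 − (479) = -39.6 m north and -222.2 − (-191) = -31.2 m east.
Residual distance = √((-39.6)² + (-31.2)²) = 50.4 m.

50 m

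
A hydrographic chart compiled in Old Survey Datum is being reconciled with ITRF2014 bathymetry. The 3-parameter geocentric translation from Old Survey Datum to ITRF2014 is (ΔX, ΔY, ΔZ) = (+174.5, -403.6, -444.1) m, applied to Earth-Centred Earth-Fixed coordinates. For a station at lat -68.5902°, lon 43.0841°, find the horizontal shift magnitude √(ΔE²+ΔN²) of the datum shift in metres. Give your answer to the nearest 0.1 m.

At φ = -68.5902°, λ = 43.0841°: sin φ = -0.930993, cos φ = 0.365036, sin λ = 0.683071, cos λ = 0.730352.
ΔE = −sin λ·ΔX + cos λ·ΔY = −(0.683071)·(174.5) + (0.730352)·(-403.6) = -413.97 m.
ΔN = −sin φ cos λ·ΔX − sin φ sin λ·ΔY + cos φ·ΔZ = −(-0.930993)(0.730352)(174.5) − (-0.930993)(0.683071)(-403.6) + (0.365036)(-444.1) = -300.12 m.
Horizontal magnitude = √(ΔE² + ΔN²) = √((-413.97)² + (-300.12)²) = 511.31 m.

511.3 m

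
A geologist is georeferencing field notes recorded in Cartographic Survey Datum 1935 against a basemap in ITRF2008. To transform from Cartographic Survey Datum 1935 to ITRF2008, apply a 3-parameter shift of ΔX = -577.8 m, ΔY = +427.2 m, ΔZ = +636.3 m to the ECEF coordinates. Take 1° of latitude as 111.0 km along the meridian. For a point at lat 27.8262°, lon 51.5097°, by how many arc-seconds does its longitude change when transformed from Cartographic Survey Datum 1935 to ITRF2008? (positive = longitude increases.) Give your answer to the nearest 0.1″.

sin φ = 0.466791, cos φ = 0.884368, sin λ = 0.782714, cos λ = 0.622382.
East component: ΔE = −sin λ·ΔX + cos λ·ΔY = −(0.782714)(-577.8) + (0.622382)(427.2) = 718.13 m.
1° of latitude spans 111000 m; at latitude φ, 1° of longitude spans that × cos φ = 98164.8 m, so Δλ = 718.13 / 98164.8 × 3600 = 26.336″.

Δλ = 26.3″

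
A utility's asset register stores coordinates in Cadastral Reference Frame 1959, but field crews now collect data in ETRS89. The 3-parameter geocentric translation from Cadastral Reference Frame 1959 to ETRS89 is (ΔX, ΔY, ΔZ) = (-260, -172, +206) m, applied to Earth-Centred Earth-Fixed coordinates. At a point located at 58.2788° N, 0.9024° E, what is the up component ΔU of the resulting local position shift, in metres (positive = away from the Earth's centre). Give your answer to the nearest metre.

ΔU = 37 m

The local up (radial) axis is (cos φ cos λ, cos φ sin λ, sin φ), giving ΔU = -136.688 − 1.424 + 175.227 = 37.12 m.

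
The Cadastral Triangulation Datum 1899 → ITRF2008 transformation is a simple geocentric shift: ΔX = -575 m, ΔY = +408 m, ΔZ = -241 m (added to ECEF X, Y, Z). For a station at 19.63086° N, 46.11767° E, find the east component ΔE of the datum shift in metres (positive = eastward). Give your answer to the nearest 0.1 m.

The local east axis at (φ, λ) is (−sin λ, cos λ, 0), so ΔE = −sin(46.11767°)·(-575) + cos(46.11767°)·408 = 697.26 m.

ΔE = 697.3 m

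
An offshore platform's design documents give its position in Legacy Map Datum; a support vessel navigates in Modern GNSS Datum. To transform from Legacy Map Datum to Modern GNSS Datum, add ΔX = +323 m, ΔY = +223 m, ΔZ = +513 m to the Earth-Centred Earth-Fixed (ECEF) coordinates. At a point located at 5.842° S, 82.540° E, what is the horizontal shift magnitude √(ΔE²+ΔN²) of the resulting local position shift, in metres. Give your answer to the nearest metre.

611 m

The local east axis at (φ, λ) is (−sin λ, cos λ, 0), so ΔE = −sin(82.540°)·323 + cos(82.540°)·223 = -291.31 m.
The local north axis is (−sin φ cos λ, −sin φ sin λ, cos φ), giving ΔN = 4.269 + 22.506 + 510.336 = 537.11 m.
Horizontal magnitude = √(ΔE² + ΔN²) = √((-291.31)² + 537.11²) = 611.02 m.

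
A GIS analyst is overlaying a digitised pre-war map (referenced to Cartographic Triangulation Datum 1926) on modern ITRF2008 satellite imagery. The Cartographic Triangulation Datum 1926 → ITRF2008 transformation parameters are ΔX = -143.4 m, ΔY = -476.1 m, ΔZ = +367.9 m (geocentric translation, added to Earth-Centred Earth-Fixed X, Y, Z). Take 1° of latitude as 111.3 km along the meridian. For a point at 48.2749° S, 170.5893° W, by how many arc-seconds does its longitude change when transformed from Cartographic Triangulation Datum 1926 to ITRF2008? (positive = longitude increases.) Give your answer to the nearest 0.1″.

sin φ = -0.746347, cos φ = 0.665557, sin λ = -0.163510, cos λ = -0.986542.
East component: ΔE = −sin λ·ΔX + cos λ·ΔY = −(-0.163510)(-143.4) + (-0.986542)(-476.1) = 446.25 m.
1° of latitude spans 111300 m; at latitude φ, 1° of longitude spans that × cos φ = 74076.5 m, so Δλ = 446.25 / 74076.5 × 3600 = 21.687″.

Δλ = 21.7″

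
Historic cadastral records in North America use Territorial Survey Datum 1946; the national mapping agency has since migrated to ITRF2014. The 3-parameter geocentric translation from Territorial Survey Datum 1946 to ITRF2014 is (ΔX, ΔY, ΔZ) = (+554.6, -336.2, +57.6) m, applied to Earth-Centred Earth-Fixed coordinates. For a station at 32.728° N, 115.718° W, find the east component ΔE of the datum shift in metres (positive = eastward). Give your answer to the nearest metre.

ΔE = 646 m

At φ = 32.728°, λ = -115.718°: sin φ = 0.540651, cos φ = 0.841247, sin λ = -0.900941, cos λ = -0.433942.
ΔE = −sin λ·ΔX + cos λ·ΔY = −(-0.900941)·(554.6) + (-0.433942)·(-336.2) = 645.55 m.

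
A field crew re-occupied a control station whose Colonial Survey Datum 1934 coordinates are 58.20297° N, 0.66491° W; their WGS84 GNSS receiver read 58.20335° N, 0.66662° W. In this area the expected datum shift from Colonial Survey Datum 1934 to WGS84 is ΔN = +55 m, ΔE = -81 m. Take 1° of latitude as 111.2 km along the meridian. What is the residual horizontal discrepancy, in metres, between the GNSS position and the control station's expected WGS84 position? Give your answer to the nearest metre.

23 m

Observed coordinate differences: Δφ = +0.00038°, Δλ = -0.00171°.
Converting to metres (1° lat = 111200 m, cos φ = 0.526912): observed ΔN = 42.3 m, observed ΔE = -100.2 m.
Subtracting the expected shift leaves a residual of 42.3 − (55) = -12.7 m north and -100.2 − (-81) = -19.2 m east.
Residual distance = √((-12.7)² + (-19.2)²) = 23.0 m.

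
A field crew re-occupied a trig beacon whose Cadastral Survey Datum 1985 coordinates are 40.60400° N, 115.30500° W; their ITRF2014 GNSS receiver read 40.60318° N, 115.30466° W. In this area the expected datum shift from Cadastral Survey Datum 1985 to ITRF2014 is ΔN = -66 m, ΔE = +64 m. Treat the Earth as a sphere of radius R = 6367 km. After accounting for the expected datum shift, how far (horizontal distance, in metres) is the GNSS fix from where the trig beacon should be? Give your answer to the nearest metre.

Observed coordinate differences: Δφ = -0.00082°, Δλ = +0.00034°.
Converting to metres (1° lat = 111125 m, cos φ = 0.759226): observed ΔN = -91.1 m, observed ΔE = 28.7 m.
Subtracting the expected shift leaves a residual of -91.1 − (-66) = -25.1 m north and 28.7 − (64) = -35.3 m east.
Residual distance = √((-25.1)² + (-35.3)²) = 43.3 m.

43 m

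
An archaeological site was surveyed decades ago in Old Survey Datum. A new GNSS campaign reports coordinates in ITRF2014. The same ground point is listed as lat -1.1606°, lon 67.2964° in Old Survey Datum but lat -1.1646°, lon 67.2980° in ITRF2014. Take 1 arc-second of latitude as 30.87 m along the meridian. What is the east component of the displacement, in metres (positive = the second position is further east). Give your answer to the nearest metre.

Δφ = -1.1646° − -1.1606° = -0.0040°; Δλ = 67.2980° − 67.2964° = +0.0016°.
1° of latitude = 3600 × 30.87 = 111132 m.
ΔN = Δφ × 111132 = -444.5 m; ΔE = Δλ × 111132 × cos(-1.1606°) = +0.0016 × 111132 × 0.999795 = 177.8 m.

ΔE = 178 m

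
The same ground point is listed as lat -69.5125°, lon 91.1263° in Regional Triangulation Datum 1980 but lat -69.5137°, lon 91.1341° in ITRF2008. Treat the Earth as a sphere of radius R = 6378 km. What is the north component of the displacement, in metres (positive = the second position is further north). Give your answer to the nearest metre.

Δφ = -69.5137° − -69.5125° = -0.0012°; Δλ = 91.1341° − 91.1263° = +0.0078°.
1° along a meridian = πR/180 = 111317 m.
ΔN = Δφ × 111317 = -133.6 m; ΔE = Δλ × 111317 × cos(-69.5125°) = +0.0078 × 111317 × 0.350003 = 303.9 m.

ΔN = -134 m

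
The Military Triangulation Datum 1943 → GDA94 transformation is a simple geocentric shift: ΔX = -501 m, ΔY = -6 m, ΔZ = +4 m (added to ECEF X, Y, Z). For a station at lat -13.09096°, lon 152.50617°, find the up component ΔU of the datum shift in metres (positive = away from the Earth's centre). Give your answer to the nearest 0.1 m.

At φ = -13.09096°, λ = 152.50617°: sin φ = -0.226498, cos φ = 0.974012, sin λ = 0.461653, cos λ = -0.887061.
ΔU = cos φ cos λ·ΔX + cos φ sin λ·ΔY + sin φ·ΔZ = (0.974012)(-0.887061)(-501) + (0.974012)(0.461653)(-6) + (-0.226498)(4) = 429.26 m.

ΔU = 429.3 m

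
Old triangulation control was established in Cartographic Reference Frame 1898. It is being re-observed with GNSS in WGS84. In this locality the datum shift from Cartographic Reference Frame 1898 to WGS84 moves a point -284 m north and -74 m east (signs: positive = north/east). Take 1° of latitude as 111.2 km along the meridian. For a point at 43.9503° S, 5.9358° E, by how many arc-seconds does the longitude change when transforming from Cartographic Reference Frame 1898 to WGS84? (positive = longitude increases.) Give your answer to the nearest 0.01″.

At latitude -43.9503°, cos φ = 0.719942.
1° of longitude at this latitude = 111.2 × cos φ = 80.06 km, so Δλ = -74.0 / 80057.6 = -0.0009243° = -3.328″.

Δλ = -3.33″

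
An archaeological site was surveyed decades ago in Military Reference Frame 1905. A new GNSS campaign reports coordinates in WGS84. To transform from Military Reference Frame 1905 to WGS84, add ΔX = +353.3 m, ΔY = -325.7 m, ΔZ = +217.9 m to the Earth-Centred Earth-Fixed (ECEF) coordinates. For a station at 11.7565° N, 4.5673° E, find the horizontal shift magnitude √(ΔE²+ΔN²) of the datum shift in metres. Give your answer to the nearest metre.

At φ = 11.7565°, λ = 4.5673°: sin φ = 0.203753, cos φ = 0.979022, sin λ = 0.079630, cos λ = 0.996824.
ΔE = −sin λ·ΔX + cos λ·ΔY = −(0.079630)·(353.3) + (0.996824)·(-325.7) = -352.80 m.
ΔN = −sin φ cos λ·ΔX − sin φ sin λ·ΔY + cos φ·ΔZ = −(0.203753)(0.996824)(353.3) − (0.203753)(0.079630)(-325.7) + (0.979022)(217.9) = 146.86 m.
Horizontal magnitude = √(ΔE² + ΔN²) = √((-352.80)² + 146.86²) = 382.14 m.

382 m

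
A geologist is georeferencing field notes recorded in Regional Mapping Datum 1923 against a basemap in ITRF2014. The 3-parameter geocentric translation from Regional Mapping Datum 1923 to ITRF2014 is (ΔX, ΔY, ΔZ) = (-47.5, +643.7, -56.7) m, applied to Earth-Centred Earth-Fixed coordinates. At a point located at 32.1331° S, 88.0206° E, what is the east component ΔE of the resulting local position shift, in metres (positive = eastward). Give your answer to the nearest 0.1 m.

The local east axis at (φ, λ) is (−sin λ, cos λ, 0), so ΔE = −sin(88.0206°)·(-47.5) + cos(88.0206°)·643.7 = 69.71 m.

ΔE = 69.7 m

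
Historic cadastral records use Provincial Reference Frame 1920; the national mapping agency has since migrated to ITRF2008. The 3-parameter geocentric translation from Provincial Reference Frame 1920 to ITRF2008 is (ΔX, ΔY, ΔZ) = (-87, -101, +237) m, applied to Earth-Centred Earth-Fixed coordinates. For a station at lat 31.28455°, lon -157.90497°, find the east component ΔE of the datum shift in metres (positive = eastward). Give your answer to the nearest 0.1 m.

ΔE = 60.9 m

At φ = 31.28455°, λ = -157.90497°: sin φ = 0.519289, cos φ = 0.854599, sin λ = -0.376144, cos λ = -0.926561.
ΔE = −sin λ·ΔX + cos λ·ΔY = −(-0.376144)·(-87) + (-0.926561)·(-101) = 60.86 m.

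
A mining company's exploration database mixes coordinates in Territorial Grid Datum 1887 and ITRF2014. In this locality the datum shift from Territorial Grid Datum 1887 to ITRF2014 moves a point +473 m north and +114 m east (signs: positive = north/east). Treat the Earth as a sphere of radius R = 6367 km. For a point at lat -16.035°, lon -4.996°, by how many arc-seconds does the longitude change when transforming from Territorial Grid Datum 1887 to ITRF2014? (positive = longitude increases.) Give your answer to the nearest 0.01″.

Δλ = 3.84″

At latitude -16.035°, cos φ = 0.961093.
One radian of longitude at latitude φ spans R cos φ, so Δλ = ΔE / (R cos φ) = 114.0 / (6367000 × 0.961093) = 1.8630e-05 rad = 3.843″.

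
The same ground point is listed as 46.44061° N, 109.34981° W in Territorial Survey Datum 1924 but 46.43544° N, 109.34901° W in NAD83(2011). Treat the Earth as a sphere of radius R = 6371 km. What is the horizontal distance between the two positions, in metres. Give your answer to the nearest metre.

578 m

Δφ = 46.43544° − 46.44061° = -0.00517°; Δλ = -109.34901° − -109.34981° = +0.00080°.
1° along a meridian = πR/180 = 111195 m.
ΔN = Δφ × 111195 = -574.9 m; ΔE = Δλ × 111195 × cos(46.44061°) = +0.00080 × 111195 × 0.689106 = 61.3 m.
Distance = √(ΔE² + ΔN²) = √(61.3² + (-574.9)²) = 578.1 m.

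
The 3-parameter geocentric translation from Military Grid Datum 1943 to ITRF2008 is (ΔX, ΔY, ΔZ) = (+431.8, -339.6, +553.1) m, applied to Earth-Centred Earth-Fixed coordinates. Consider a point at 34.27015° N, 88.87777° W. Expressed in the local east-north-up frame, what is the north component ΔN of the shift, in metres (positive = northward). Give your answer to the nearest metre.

ΔN = 261 m

The local north axis is (−sin φ cos λ, −sin φ sin λ, cos φ), giving ΔN = -4.762 − 191.191 + 457.077 = 261.12 m.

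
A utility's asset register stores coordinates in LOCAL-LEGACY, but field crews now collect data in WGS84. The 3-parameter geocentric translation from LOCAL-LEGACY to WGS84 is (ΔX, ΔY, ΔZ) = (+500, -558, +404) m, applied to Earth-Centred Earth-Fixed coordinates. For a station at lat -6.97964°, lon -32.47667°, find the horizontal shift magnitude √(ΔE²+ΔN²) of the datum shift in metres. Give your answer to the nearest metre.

529 m

At φ = -6.97964°, λ = -32.47667°: sin φ = -0.121517, cos φ = 0.992589, sin λ = -0.536956, cos λ = 0.843610.
ΔE = −sin λ·ΔX + cos λ·ΔY = −(-0.536956)·(500) + (0.843610)·(-558) = -202.26 m.
ΔN = −sin φ cos λ·ΔX − sin φ sin λ·ΔY + cos φ·ΔZ = −(-0.121517)(0.843610)(500) − (-0.121517)(-0.536956)(-558) + (0.992589)(404) = 488.67 m.
Horizontal magnitude = √(ΔE² + ΔN²) = √((-202.26)² + 488.67²) = 528.87 m.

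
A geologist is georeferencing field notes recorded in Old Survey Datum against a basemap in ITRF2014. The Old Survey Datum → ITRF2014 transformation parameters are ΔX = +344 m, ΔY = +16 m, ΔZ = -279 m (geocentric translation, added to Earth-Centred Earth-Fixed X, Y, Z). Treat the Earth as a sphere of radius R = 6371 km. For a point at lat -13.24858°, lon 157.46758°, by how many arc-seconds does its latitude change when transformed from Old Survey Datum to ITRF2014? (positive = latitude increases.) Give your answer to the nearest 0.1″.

sin φ = -0.229176, cos φ = 0.973385, sin λ = 0.383206, cos λ = -0.923663.
North component: ΔN = −sin φ cos λ·ΔX − sin φ sin λ·ΔY + cos φ·ΔZ = −(-0.229176)(-0.923663)(344) − (-0.229176)(0.383206)(16) + (0.973385)(-279) = -342.99 m.
1° of latitude spans πR/180 = 111195 m, so Δφ = -342.99 / 111195 × 3600 = -11.104″.

Δφ = -11.1″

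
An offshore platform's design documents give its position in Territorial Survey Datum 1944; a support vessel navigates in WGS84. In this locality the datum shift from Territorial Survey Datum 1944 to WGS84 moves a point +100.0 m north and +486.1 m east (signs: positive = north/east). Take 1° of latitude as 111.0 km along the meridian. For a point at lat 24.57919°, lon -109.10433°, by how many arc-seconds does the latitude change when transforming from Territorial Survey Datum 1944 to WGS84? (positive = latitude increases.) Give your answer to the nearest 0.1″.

Δφ = 3.2″

1° of latitude = 111.0 km, so Δφ = 100.0 / 111000 = 0.0009009° = 3.243″.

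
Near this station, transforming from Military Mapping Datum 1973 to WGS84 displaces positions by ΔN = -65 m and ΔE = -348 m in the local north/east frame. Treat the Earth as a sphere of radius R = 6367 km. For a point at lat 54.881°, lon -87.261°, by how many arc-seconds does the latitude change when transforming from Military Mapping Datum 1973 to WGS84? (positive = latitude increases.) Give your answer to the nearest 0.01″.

Δφ = -2.11″

On a sphere of radius R, 1 rad of latitude = R, so Δφ = ΔN / R = -65.0 / 6367000 = -1.0209e-05 rad = -2.106″.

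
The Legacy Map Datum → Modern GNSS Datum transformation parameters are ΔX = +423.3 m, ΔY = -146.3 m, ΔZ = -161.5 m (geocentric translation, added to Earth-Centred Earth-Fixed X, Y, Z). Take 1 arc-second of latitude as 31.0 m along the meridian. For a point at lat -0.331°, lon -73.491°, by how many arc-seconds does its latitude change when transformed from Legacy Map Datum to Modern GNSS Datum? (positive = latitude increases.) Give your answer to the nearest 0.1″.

Δφ = -5.2″

sin φ = -0.005777, cos φ = 0.999983, sin λ = -0.958775, cos λ = 0.284166.
North component: ΔN = −sin φ cos λ·ΔX − sin φ sin λ·ΔY + cos φ·ΔZ = −(-0.005777)(0.284166)(423.3) − (-0.005777)(-0.958775)(-146.3) + (0.999983)(-161.5) = -159.99 m.
1° of latitude spans 3600 × 31.00 = 111600 m, so Δφ = -159.99 / 111600 × 3600 = -5.161″.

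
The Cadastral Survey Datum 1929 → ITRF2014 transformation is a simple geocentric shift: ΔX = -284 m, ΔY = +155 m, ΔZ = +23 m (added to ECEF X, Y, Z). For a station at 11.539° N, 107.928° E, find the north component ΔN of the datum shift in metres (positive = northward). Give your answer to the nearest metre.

At φ = 11.539°, λ = 107.928°: sin φ = 0.200035, cos φ = 0.979789, sin λ = 0.951444, cos λ = -0.307822.
ΔN = −sin φ cos λ·ΔX − sin φ sin λ·ΔY + cos φ·ΔZ = −(0.200035)(-0.307822)(-284) − (0.200035)(0.951444)(155) + (0.979789)(23) = -24.45 m.

ΔN = -24 m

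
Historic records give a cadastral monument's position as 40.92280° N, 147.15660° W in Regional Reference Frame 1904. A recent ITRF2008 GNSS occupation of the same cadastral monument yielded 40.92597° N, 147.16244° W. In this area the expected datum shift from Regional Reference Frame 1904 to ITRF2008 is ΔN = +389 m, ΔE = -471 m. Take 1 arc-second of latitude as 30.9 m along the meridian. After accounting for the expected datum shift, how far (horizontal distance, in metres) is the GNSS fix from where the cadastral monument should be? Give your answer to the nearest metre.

Observed coordinate differences: Δφ = +0.00317°, Δλ = -0.00584°.
Converting to metres (1° lat = 111240 m, cos φ = 0.755593): observed ΔN = 352.6 m, observed ΔE = -490.9 m.
Subtracting the expected shift leaves a residual of 352.6 − (389) = -36.4 m north and -490.9 − (-471) = -19.9 m east.
Residual distance = √((-36.4)² + (-19.9)²) = 41.4 m.

41 m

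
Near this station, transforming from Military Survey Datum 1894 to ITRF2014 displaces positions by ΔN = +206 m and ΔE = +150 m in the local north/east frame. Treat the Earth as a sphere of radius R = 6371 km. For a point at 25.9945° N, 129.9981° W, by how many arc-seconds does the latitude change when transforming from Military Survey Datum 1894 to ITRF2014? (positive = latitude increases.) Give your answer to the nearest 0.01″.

Δφ = 6.67″

On a sphere of radius R, 1 rad of latitude = R, so Δφ = ΔN / R = 206.0 / 6371000 = 3.2334e-05 rad = 6.669″.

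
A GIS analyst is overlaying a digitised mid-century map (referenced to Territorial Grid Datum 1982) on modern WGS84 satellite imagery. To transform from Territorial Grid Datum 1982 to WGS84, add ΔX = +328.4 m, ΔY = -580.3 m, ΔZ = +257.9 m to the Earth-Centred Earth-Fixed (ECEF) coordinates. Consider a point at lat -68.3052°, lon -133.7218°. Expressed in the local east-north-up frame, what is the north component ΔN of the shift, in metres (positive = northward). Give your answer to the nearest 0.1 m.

At φ = -68.3052°, λ = -133.7218°: sin φ = -0.929166, cos φ = 0.369662, sin λ = -0.722704, cos λ = -0.691157.
ΔN = −sin φ cos λ·ΔX − sin φ sin λ·ΔY + cos φ·ΔZ = −(-0.929166)(-0.691157)(328.4) − (-0.929166)(-0.722704)(-580.3) + (0.369662)(257.9) = 274.12 m.

ΔN = 274.1 m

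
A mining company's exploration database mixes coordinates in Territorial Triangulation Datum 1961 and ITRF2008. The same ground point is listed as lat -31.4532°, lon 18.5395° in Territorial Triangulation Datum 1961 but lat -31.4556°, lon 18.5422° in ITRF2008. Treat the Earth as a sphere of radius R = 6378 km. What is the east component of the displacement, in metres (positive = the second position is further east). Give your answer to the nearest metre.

ΔE = 256 m

Δφ = -31.4556° − -31.4532° = -0.0024°; Δλ = 18.5422° − 18.5395° = +0.0027°.
1° along a meridian = πR/180 = 111317 m.
ΔN = Δφ × 111317 = -267.2 m; ΔE = Δλ × 111317 × cos(-31.4532°) = +0.0027 × 111317 × 0.853067 = 256.4 m.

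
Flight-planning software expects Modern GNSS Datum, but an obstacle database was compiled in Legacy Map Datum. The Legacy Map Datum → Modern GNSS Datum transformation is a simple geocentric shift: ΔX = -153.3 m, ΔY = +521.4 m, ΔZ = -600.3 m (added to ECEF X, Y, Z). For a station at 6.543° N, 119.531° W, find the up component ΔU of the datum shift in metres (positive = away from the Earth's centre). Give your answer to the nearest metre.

The local up (radial) axis is (cos φ cos λ, cos φ sin λ, sin φ), giving ΔU = 75.069 − 450.710 − 68.403 = -444.04 m.

ΔU = -444 m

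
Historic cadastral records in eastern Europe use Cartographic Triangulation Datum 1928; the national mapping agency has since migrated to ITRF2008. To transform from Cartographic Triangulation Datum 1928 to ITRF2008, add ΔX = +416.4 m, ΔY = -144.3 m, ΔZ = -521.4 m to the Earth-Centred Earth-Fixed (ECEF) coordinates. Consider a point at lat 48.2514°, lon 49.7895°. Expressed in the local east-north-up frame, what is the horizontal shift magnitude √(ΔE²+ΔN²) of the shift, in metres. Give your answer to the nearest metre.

At φ = 48.2514°, λ = 49.7895°: sin φ = 0.746074, cos φ = 0.665863, sin λ = 0.763678, cos λ = 0.645598.
ΔE = −sin λ·ΔX + cos λ·ΔY = −(0.763678)·(416.4) + (0.645598)·(-144.3) = -411.16 m.
ΔN = −sin φ cos λ·ΔX − sin φ sin λ·ΔY + cos φ·ΔZ = −(0.746074)(0.645598)(416.4) − (0.746074)(0.763678)(-144.3) + (0.665863)(-521.4) = -465.53 m.
Horizontal magnitude = √(ΔE² + ΔN²) = √((-411.16)² + (-465.53)²) = 621.10 m.

621 m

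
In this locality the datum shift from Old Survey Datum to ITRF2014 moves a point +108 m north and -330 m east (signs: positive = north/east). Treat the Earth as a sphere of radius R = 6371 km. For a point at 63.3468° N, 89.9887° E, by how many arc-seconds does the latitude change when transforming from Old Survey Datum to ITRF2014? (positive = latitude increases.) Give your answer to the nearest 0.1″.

Δφ = 3.5″

On a sphere of radius R, 1 rad of latitude = R, so Δφ = ΔN / R = 108.0 / 6371000 = 1.6952e-05 rad = 3.497″.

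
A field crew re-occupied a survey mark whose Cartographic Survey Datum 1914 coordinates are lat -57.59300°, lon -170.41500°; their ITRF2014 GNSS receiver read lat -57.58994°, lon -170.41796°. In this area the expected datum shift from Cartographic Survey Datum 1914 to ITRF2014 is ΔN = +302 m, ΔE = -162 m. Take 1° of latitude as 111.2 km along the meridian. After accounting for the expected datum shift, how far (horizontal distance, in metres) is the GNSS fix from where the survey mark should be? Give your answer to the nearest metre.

Observed coordinate differences: Δφ = +0.00306°, Δλ = -0.00296°.
Converting to metres (1° lat = 111200 m, cos φ = 0.535930): observed ΔN = 340.3 m, observed ΔE = -176.4 m.
Subtracting the expected shift leaves a residual of 340.3 − (302) = 38.3 m north and -176.4 − (-162) = -14.4 m east.
Residual distance = √(38.3² + (-14.4)²) = 40.9 m.

41 m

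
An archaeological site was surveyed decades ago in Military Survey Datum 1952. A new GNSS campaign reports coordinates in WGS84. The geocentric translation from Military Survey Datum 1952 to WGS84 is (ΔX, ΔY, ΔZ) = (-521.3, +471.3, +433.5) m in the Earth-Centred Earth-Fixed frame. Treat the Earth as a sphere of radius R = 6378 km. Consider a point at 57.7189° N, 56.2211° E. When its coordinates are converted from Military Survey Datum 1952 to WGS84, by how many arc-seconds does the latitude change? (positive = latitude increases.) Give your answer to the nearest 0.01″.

Δφ = 4.70″

sin φ = 0.845438, cos φ = 0.534073, sin λ = 0.831189, cos λ = 0.555990.
North component: ΔN = −sin φ cos λ·ΔX − sin φ sin λ·ΔY + cos φ·ΔZ = −(0.845438)(0.555990)(-521.3) − (0.845438)(0.831189)(471.3) + (0.534073)(433.5) = 145.37 m.
1° of latitude spans πR/180 = 111317 m, so Δφ = 145.37 / 111317 × 3600 = 4.701″.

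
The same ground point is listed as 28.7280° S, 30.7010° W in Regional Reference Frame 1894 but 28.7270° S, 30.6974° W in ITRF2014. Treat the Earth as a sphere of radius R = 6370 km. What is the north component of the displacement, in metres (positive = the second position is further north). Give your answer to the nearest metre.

ΔN = 111 m

Δφ = -28.7270° − -28.7280° = +0.0010°; Δλ = -30.6974° − -30.7010° = +0.0036°.
1° along a meridian = πR/180 = 111177 m.
ΔN = Δφ × 111177 = 111.2 m; ΔE = Δλ × 111177 × cos(-28.7280°) = +0.0036 × 111177 × 0.876911 = 351.0 m.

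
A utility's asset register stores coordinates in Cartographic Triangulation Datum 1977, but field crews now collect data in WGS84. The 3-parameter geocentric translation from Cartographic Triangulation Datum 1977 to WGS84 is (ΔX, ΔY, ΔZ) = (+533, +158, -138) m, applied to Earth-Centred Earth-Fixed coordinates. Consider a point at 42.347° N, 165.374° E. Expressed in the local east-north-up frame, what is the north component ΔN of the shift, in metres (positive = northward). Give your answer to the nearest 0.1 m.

At φ = 42.347°, λ = 165.374°: sin φ = 0.673619, cos φ = 0.739079, sin λ = 0.252508, cos λ = -0.967595.
ΔN = −sin φ cos λ·ΔX − sin φ sin λ·ΔY + cos φ·ΔZ = −(0.673619)(-0.967595)(533) − (0.673619)(0.252508)(158) + (0.739079)(-138) = 218.54 m.

ΔN = 218.5 m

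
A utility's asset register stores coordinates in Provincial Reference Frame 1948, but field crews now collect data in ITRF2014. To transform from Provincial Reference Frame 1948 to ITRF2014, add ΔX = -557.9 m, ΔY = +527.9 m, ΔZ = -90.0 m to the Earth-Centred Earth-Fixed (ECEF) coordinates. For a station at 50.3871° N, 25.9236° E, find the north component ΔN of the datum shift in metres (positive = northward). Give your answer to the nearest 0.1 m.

At φ = 50.3871°, λ = 25.9236°: sin φ = 0.770370, cos φ = 0.637597, sin λ = 0.437172, cos λ = 0.899378.
ΔN = −sin φ cos λ·ΔX − sin φ sin λ·ΔY + cos φ·ΔZ = −(0.770370)(0.899378)(-557.9) − (0.770370)(0.437172)(527.9) + (0.637597)(-90.0) = 151.37 m.

ΔN = 151.4 m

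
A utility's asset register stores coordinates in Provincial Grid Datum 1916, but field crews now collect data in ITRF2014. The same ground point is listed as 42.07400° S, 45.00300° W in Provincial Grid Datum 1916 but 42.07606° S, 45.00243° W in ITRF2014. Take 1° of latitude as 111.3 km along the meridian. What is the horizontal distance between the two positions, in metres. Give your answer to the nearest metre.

Δφ = -42.07606° − -42.07400° = -0.00206°; Δλ = -45.00243° − -45.00300° = +0.00057°.
ΔN = Δφ × 111300 = -229.3 m; ΔE = Δλ × 111300 × cos(-42.07400°) = +0.00057 × 111300 × 0.742280 = 47.1 m.
Distance = √(ΔE² + ΔN²) = √(47.1² + (-229.3)²) = 234.1 m.

234 m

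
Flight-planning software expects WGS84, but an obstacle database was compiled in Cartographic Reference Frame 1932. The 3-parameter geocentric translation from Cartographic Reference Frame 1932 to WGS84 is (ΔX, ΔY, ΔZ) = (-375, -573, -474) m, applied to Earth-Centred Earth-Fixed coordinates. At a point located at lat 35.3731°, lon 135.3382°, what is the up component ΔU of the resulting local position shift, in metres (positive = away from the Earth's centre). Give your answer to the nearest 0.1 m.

The local up (radial) axis is (cos φ cos λ, cos φ sin λ, sin φ), giving ΔU = 217.488 − 328.421 − 274.398 = -385.33 m.

ΔU = -385.3 m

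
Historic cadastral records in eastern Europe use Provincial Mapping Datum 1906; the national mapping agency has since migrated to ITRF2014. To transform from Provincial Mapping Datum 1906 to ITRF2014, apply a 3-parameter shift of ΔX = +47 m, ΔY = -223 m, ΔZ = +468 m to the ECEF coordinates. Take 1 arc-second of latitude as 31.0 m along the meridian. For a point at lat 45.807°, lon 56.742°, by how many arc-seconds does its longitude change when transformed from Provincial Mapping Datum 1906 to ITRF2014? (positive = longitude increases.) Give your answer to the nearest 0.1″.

Δλ = -7.5″

sin φ = 0.716996, cos φ = 0.697078, sin λ = 0.836210, cos λ = 0.548410.
East component: ΔE = −sin λ·ΔX + cos λ·ΔY = −(0.836210)(47) + (0.548410)(-223) = -161.60 m.
1° of latitude spans 3600 × 31.00 = 111600 m; at latitude φ, 1° of longitude spans that × cos φ = 77793.9 m, so Δλ = -161.60 / 77793.9 × 3600 = -7.478″.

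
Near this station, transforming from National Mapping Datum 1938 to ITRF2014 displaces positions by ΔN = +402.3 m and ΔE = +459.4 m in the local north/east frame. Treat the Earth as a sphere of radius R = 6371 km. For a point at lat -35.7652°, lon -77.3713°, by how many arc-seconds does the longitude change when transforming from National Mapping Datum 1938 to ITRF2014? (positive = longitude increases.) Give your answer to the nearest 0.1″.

At latitude -35.7652°, cos φ = 0.811419.
One radian of longitude at latitude φ spans R cos φ, so Δλ = ΔE / (R cos φ) = 459.4 / (6371000 × 0.811419) = 8.8867e-05 rad = 18.330″.

Δλ = 18.3″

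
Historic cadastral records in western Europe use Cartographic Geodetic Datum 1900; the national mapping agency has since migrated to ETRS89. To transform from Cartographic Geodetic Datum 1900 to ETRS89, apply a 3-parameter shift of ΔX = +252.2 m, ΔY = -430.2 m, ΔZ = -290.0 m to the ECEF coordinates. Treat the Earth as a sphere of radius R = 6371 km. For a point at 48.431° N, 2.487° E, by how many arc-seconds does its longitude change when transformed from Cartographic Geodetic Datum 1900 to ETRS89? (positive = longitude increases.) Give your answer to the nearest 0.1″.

sin φ = 0.748157, cos φ = 0.663522, sin λ = 0.043393, cos λ = 0.999058.
East component: ΔE = −sin λ·ΔX + cos λ·ΔY = −(0.043393)(252.2) + (0.999058)(-430.2) = -440.74 m.
1° of latitude spans πR/180 = 111195 m; at latitude φ, 1° of longitude spans that × cos φ = 73780.2 m, so Δλ = -440.74 / 73780.2 × 3600 = -21.505″.

Δλ = -21.5″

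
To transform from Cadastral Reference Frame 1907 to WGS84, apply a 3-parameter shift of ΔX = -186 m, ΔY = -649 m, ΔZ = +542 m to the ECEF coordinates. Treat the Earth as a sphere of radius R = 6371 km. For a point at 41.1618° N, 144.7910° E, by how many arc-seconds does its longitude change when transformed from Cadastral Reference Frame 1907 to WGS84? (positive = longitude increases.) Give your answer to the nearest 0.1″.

Δλ = 27.4″

sin φ = 0.658188, cos φ = 0.752854, sin λ = 0.576561, cos λ = -0.817054.
East component: ΔE = −sin λ·ΔX + cos λ·ΔY = −(0.576561)(-186) + (-0.817054)(-649) = 637.51 m.
1° of latitude spans πR/180 = 111195 m; at latitude φ, 1° of longitude spans that × cos φ = 83713.5 m, so Δλ = 637.51 / 83713.5 × 3600 = 27.415″.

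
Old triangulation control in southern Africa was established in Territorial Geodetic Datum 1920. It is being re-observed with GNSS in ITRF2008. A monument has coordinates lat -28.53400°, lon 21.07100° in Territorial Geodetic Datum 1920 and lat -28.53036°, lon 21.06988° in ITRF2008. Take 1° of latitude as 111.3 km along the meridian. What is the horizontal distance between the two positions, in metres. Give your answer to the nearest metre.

Δφ = -28.53036° − -28.53400° = +0.00364°; Δλ = 21.06988° − 21.07100° = -0.00112°.
ΔN = Δφ × 111300 = 405.1 m; ΔE = Δλ × 111300 × cos(-28.53400°) = -0.00112 × 111300 × 0.878534 = -109.5 m.
Distance = √(ΔE² + ΔN²) = √((-109.5)² + 405.1²) = 419.7 m.

420 m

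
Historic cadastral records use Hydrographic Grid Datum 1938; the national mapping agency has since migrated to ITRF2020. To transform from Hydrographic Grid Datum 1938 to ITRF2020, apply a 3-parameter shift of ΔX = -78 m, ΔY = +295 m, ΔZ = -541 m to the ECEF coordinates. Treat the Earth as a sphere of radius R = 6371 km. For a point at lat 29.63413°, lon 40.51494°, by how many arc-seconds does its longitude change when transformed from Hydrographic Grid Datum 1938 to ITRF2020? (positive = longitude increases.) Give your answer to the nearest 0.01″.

Δλ = 10.24″

sin φ = 0.494460, cos φ = 0.869201, sin λ = 0.649646, cos λ = 0.760237.
East component: ΔE = −sin λ·ΔX + cos λ·ΔY = −(0.649646)(-78) + (0.760237)(295) = 274.94 m.
1° of latitude spans πR/180 = 111195 m; at latitude φ, 1° of longitude spans that × cos φ = 96650.7 m, so Δλ = 274.94 / 96650.7 × 3600 = 10.241″.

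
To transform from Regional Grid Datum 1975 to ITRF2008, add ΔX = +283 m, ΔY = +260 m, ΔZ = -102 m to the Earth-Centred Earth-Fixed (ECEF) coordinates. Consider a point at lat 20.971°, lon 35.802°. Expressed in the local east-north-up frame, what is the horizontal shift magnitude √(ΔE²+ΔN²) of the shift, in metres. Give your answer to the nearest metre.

At φ = 20.971°, λ = 35.802°: sin φ = 0.357895, cos φ = 0.933762, sin λ = 0.584986, cos λ = 0.811043.
ΔE = −sin λ·ΔX + cos λ·ΔY = −(0.584986)·(283) + (0.811043)·(260) = 45.32 m.
ΔN = −sin φ cos λ·ΔX − sin φ sin λ·ΔY + cos φ·ΔZ = −(0.357895)(0.811043)(283) − (0.357895)(0.584986)(260) + (0.933762)(-102) = -231.82 m.
Horizontal magnitude = √(ΔE² + ΔN²) = √(45.32² + (-231.82)²) = 236.21 m.

236 m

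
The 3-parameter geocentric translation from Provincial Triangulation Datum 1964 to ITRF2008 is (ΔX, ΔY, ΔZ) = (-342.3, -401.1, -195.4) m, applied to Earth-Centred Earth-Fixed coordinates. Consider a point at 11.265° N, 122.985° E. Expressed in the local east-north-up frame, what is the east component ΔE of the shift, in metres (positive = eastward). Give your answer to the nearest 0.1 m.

ΔE = 505.5 m

At φ = 11.265°, λ = 122.985°: sin φ = 0.195347, cos φ = 0.980734, sin λ = 0.838813, cos λ = -0.544419.
ΔE = −sin λ·ΔX + cos λ·ΔY = −(0.838813)·(-342.3) + (-0.544419)·(-401.1) = 505.49 m.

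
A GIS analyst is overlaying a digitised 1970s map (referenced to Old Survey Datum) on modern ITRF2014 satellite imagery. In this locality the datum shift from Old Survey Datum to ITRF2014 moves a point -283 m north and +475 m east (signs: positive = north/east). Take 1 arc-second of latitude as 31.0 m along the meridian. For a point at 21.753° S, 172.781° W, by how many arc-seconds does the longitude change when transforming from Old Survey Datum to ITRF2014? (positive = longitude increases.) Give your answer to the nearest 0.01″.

At latitude -21.753°, cos φ = 0.928790.
1″ of longitude at this latitude = 31.00 × cos φ = 28.7925 m, so Δλ = 475.0 / 28.7925 = 16.497″.

Δλ = 16.50″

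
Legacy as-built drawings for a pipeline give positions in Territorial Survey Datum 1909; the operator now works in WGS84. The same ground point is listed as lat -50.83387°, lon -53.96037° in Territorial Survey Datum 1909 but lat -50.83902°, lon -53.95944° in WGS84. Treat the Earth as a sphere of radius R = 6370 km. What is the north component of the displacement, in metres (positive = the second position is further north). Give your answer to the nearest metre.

Δφ = -50.83902° − -50.83387° = -0.00515°; Δλ = -53.95944° − -53.96037° = +0.00093°.
1° along a meridian = πR/180 = 111177 m.
ΔN = Δφ × 111177 = -572.6 m; ΔE = Δλ × 111177 × cos(-50.83387°) = +0.00093 × 111177 × 0.631571 = 65.3 m.

ΔN = -573 m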